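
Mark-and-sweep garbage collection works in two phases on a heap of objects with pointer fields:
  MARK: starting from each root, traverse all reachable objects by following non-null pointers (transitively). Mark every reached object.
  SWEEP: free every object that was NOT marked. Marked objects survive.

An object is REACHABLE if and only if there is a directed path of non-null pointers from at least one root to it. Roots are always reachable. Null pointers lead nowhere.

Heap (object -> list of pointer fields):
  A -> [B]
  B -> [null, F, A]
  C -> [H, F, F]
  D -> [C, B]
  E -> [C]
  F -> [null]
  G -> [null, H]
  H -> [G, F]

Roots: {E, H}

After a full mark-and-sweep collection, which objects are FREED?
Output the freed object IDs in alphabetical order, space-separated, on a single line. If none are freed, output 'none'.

Answer: A B D

Derivation:
Roots: E H
Mark E: refs=C, marked=E
Mark H: refs=G F, marked=E H
Mark C: refs=H F F, marked=C E H
Mark G: refs=null H, marked=C E G H
Mark F: refs=null, marked=C E F G H
Unmarked (collected): A B D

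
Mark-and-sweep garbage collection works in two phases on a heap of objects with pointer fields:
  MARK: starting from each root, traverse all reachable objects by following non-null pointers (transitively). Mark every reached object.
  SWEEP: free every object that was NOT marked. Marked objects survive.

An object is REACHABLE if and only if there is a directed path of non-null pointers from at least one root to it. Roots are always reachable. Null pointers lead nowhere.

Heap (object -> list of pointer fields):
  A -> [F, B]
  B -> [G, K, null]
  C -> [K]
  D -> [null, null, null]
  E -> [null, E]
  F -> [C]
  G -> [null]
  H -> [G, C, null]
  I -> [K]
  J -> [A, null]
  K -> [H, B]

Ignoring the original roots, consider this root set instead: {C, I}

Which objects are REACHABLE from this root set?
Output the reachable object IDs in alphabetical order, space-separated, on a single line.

Answer: B C G H I K

Derivation:
Roots: C I
Mark C: refs=K, marked=C
Mark I: refs=K, marked=C I
Mark K: refs=H B, marked=C I K
Mark H: refs=G C null, marked=C H I K
Mark B: refs=G K null, marked=B C H I K
Mark G: refs=null, marked=B C G H I K
Unmarked (collected): A D E F J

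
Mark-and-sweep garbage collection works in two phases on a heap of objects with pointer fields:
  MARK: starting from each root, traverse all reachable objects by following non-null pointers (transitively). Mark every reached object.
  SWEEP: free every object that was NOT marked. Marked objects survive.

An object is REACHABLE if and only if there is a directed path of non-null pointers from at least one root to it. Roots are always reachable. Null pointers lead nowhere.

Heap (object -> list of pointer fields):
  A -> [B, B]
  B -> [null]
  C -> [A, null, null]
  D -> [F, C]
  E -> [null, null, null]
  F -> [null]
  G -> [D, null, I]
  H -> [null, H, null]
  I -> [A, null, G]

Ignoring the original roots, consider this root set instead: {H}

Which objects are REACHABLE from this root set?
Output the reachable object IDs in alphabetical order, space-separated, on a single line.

Answer: H

Derivation:
Roots: H
Mark H: refs=null H null, marked=H
Unmarked (collected): A B C D E F G I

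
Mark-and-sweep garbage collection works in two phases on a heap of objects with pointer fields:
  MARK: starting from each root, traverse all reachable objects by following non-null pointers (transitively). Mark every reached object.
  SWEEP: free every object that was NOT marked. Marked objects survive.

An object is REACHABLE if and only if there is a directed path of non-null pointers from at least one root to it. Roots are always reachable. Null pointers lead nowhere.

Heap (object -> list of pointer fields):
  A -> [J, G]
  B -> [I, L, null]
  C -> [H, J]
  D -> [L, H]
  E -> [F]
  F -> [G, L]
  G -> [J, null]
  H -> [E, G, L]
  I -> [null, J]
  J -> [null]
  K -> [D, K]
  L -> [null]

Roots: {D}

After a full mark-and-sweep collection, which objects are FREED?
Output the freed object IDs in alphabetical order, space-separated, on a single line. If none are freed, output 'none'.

Roots: D
Mark D: refs=L H, marked=D
Mark L: refs=null, marked=D L
Mark H: refs=E G L, marked=D H L
Mark E: refs=F, marked=D E H L
Mark G: refs=J null, marked=D E G H L
Mark F: refs=G L, marked=D E F G H L
Mark J: refs=null, marked=D E F G H J L
Unmarked (collected): A B C I K

Answer: A B C I K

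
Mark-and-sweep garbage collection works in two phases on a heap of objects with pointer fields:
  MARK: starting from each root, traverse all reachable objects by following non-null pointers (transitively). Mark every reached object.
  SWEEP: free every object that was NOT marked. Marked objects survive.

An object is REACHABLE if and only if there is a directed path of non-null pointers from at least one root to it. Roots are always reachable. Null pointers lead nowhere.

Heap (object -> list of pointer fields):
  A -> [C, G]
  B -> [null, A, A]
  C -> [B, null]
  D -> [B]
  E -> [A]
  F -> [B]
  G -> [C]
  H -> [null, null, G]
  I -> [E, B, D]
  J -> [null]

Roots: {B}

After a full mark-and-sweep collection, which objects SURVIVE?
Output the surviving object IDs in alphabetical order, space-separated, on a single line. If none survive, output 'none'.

Roots: B
Mark B: refs=null A A, marked=B
Mark A: refs=C G, marked=A B
Mark C: refs=B null, marked=A B C
Mark G: refs=C, marked=A B C G
Unmarked (collected): D E F H I J

Answer: A B C G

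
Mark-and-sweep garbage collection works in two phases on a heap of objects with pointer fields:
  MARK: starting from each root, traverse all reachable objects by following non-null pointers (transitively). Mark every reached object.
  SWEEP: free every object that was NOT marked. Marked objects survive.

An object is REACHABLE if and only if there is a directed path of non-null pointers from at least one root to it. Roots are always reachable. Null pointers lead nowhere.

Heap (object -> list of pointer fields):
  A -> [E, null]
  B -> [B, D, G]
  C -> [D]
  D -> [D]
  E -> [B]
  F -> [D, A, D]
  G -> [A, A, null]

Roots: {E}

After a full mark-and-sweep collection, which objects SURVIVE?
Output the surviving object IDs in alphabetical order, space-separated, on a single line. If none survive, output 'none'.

Roots: E
Mark E: refs=B, marked=E
Mark B: refs=B D G, marked=B E
Mark D: refs=D, marked=B D E
Mark G: refs=A A null, marked=B D E G
Mark A: refs=E null, marked=A B D E G
Unmarked (collected): C F

Answer: A B D E G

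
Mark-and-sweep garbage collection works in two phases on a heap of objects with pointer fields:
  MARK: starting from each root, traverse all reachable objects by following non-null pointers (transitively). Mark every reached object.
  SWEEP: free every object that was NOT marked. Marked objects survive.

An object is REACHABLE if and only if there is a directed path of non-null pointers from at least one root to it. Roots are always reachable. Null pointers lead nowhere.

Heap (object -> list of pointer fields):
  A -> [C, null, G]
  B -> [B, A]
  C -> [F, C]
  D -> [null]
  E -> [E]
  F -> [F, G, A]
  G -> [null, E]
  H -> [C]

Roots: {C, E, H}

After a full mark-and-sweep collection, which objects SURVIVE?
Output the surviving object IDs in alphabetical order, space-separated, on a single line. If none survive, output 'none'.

Answer: A C E F G H

Derivation:
Roots: C E H
Mark C: refs=F C, marked=C
Mark E: refs=E, marked=C E
Mark H: refs=C, marked=C E H
Mark F: refs=F G A, marked=C E F H
Mark G: refs=null E, marked=C E F G H
Mark A: refs=C null G, marked=A C E F G H
Unmarked (collected): B D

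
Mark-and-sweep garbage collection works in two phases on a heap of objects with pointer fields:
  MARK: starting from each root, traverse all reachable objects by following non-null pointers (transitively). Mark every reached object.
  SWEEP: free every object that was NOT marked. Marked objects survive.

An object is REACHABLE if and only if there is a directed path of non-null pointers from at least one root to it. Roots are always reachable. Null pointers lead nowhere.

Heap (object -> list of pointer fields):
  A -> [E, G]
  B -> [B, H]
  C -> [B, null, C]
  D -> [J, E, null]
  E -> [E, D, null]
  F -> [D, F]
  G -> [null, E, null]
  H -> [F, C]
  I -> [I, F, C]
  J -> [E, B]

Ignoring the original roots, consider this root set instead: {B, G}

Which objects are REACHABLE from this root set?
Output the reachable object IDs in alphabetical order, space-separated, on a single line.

Answer: B C D E F G H J

Derivation:
Roots: B G
Mark B: refs=B H, marked=B
Mark G: refs=null E null, marked=B G
Mark H: refs=F C, marked=B G H
Mark E: refs=E D null, marked=B E G H
Mark F: refs=D F, marked=B E F G H
Mark C: refs=B null C, marked=B C E F G H
Mark D: refs=J E null, marked=B C D E F G H
Mark J: refs=E B, marked=B C D E F G H J
Unmarked (collected): A I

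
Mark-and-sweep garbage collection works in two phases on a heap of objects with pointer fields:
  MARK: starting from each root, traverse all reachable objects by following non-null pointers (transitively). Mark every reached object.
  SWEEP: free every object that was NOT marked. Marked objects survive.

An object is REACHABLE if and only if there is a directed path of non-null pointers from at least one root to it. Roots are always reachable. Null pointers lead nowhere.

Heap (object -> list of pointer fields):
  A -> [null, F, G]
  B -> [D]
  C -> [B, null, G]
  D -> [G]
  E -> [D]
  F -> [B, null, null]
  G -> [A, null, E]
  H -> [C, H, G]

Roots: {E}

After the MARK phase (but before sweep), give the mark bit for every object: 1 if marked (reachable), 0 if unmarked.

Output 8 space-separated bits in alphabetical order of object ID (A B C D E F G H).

Answer: 1 1 0 1 1 1 1 0

Derivation:
Roots: E
Mark E: refs=D, marked=E
Mark D: refs=G, marked=D E
Mark G: refs=A null E, marked=D E G
Mark A: refs=null F G, marked=A D E G
Mark F: refs=B null null, marked=A D E F G
Mark B: refs=D, marked=A B D E F G
Unmarked (collected): C H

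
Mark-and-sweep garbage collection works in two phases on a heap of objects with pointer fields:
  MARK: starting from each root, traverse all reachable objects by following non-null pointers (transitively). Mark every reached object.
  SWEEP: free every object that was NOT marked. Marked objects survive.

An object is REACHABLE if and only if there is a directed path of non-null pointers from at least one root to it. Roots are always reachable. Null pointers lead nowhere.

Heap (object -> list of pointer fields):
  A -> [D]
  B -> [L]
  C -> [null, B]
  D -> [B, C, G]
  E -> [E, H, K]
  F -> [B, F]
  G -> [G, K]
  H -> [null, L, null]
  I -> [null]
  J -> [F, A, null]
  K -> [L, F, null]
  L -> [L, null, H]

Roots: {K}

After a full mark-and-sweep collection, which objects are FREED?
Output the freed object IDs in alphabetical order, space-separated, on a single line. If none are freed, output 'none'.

Roots: K
Mark K: refs=L F null, marked=K
Mark L: refs=L null H, marked=K L
Mark F: refs=B F, marked=F K L
Mark H: refs=null L null, marked=F H K L
Mark B: refs=L, marked=B F H K L
Unmarked (collected): A C D E G I J

Answer: A C D E G I J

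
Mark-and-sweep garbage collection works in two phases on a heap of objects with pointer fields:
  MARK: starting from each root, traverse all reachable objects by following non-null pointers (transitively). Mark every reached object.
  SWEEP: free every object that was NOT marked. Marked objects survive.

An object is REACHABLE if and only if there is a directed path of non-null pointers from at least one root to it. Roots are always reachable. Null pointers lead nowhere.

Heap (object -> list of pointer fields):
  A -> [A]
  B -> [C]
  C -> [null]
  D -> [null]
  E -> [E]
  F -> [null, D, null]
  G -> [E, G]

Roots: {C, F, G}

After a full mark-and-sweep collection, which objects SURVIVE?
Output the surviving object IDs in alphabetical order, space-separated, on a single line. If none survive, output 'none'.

Roots: C F G
Mark C: refs=null, marked=C
Mark F: refs=null D null, marked=C F
Mark G: refs=E G, marked=C F G
Mark D: refs=null, marked=C D F G
Mark E: refs=E, marked=C D E F G
Unmarked (collected): A B

Answer: C D E F G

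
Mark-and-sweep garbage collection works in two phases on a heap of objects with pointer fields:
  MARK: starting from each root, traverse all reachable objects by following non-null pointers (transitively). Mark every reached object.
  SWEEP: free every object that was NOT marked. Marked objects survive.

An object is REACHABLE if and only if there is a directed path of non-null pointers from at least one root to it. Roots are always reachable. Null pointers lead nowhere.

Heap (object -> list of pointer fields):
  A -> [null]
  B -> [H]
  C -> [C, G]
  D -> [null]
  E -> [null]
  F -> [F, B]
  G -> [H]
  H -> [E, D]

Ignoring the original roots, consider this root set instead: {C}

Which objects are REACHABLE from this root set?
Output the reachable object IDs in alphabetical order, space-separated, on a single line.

Roots: C
Mark C: refs=C G, marked=C
Mark G: refs=H, marked=C G
Mark H: refs=E D, marked=C G H
Mark E: refs=null, marked=C E G H
Mark D: refs=null, marked=C D E G H
Unmarked (collected): A B F

Answer: C D E G H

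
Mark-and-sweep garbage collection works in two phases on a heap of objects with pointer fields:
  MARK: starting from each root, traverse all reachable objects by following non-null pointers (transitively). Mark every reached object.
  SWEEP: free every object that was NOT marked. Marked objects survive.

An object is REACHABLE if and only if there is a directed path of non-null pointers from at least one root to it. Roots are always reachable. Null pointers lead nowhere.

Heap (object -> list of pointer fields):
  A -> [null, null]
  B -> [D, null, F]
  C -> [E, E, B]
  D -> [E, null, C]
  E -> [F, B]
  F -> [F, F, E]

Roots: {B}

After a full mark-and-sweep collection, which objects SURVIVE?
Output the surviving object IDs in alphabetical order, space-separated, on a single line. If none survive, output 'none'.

Answer: B C D E F

Derivation:
Roots: B
Mark B: refs=D null F, marked=B
Mark D: refs=E null C, marked=B D
Mark F: refs=F F E, marked=B D F
Mark E: refs=F B, marked=B D E F
Mark C: refs=E E B, marked=B C D E F
Unmarked (collected): A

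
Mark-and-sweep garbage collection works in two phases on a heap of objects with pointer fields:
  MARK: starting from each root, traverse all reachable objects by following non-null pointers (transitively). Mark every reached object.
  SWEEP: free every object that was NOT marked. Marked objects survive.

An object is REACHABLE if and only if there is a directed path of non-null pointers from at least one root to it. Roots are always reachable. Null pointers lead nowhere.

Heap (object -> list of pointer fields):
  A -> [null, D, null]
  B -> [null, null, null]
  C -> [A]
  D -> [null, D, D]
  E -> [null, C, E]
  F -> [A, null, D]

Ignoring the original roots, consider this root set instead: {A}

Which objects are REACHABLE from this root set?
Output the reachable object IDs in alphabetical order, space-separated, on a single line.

Answer: A D

Derivation:
Roots: A
Mark A: refs=null D null, marked=A
Mark D: refs=null D D, marked=A D
Unmarked (collected): B C E F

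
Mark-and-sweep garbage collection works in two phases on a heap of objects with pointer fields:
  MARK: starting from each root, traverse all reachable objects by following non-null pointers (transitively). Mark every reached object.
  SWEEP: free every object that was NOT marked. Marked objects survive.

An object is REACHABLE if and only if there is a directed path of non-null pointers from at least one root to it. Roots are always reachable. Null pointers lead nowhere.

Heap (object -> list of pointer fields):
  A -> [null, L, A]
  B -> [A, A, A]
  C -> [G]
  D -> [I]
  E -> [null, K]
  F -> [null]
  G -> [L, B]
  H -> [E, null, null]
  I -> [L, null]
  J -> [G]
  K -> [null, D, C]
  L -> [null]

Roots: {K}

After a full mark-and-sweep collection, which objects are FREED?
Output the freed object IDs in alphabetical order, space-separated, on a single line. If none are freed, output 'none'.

Roots: K
Mark K: refs=null D C, marked=K
Mark D: refs=I, marked=D K
Mark C: refs=G, marked=C D K
Mark I: refs=L null, marked=C D I K
Mark G: refs=L B, marked=C D G I K
Mark L: refs=null, marked=C D G I K L
Mark B: refs=A A A, marked=B C D G I K L
Mark A: refs=null L A, marked=A B C D G I K L
Unmarked (collected): E F H J

Answer: E F H J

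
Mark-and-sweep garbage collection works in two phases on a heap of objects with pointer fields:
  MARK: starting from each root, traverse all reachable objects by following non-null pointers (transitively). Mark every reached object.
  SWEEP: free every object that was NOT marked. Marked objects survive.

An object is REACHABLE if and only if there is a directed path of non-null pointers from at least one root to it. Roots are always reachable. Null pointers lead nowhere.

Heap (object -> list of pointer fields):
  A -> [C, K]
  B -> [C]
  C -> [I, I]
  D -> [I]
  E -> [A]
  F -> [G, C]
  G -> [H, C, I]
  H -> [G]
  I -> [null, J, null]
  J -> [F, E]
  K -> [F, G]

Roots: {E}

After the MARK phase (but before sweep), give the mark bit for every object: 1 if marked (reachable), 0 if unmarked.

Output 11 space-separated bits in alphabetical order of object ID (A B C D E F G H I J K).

Answer: 1 0 1 0 1 1 1 1 1 1 1

Derivation:
Roots: E
Mark E: refs=A, marked=E
Mark A: refs=C K, marked=A E
Mark C: refs=I I, marked=A C E
Mark K: refs=F G, marked=A C E K
Mark I: refs=null J null, marked=A C E I K
Mark F: refs=G C, marked=A C E F I K
Mark G: refs=H C I, marked=A C E F G I K
Mark J: refs=F E, marked=A C E F G I J K
Mark H: refs=G, marked=A C E F G H I J K
Unmarked (collected): B D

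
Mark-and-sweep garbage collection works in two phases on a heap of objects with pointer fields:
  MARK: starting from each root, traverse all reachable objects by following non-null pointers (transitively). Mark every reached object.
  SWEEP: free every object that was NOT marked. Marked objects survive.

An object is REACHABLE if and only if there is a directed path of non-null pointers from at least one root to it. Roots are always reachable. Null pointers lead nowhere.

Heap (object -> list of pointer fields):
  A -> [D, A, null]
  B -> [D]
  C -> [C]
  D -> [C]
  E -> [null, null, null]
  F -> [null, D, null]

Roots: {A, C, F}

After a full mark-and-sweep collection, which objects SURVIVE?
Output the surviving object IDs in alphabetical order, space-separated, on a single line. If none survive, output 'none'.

Answer: A C D F

Derivation:
Roots: A C F
Mark A: refs=D A null, marked=A
Mark C: refs=C, marked=A C
Mark F: refs=null D null, marked=A C F
Mark D: refs=C, marked=A C D F
Unmarked (collected): B E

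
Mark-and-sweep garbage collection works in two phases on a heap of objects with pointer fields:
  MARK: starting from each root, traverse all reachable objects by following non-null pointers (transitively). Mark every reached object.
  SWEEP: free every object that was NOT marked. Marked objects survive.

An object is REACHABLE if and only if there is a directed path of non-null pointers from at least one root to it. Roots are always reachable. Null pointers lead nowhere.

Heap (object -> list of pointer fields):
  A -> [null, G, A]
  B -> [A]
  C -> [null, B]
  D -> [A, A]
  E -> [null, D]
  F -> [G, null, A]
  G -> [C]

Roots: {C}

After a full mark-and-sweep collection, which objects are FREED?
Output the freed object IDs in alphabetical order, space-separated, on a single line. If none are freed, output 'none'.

Roots: C
Mark C: refs=null B, marked=C
Mark B: refs=A, marked=B C
Mark A: refs=null G A, marked=A B C
Mark G: refs=C, marked=A B C G
Unmarked (collected): D E F

Answer: D E F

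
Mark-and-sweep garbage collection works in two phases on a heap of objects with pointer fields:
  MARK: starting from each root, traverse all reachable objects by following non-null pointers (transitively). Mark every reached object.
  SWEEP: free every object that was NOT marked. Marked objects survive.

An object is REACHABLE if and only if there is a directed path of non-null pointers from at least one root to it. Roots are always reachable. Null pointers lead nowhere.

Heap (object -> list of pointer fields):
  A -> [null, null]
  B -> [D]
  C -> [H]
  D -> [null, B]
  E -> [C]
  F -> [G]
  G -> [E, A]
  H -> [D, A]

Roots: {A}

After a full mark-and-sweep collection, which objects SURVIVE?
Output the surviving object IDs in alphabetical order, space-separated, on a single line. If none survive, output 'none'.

Roots: A
Mark A: refs=null null, marked=A
Unmarked (collected): B C D E F G H

Answer: A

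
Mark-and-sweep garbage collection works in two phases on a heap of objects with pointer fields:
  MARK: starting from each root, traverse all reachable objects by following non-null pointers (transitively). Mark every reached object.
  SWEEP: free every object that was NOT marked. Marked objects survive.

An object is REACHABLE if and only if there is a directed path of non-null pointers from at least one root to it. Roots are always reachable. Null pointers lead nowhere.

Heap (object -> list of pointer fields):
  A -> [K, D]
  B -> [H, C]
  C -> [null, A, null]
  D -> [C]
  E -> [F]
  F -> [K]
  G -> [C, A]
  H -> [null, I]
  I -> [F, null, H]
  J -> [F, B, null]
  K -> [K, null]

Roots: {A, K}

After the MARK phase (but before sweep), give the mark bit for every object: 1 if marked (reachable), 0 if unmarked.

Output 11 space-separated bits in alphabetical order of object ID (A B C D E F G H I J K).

Answer: 1 0 1 1 0 0 0 0 0 0 1

Derivation:
Roots: A K
Mark A: refs=K D, marked=A
Mark K: refs=K null, marked=A K
Mark D: refs=C, marked=A D K
Mark C: refs=null A null, marked=A C D K
Unmarked (collected): B E F G H I J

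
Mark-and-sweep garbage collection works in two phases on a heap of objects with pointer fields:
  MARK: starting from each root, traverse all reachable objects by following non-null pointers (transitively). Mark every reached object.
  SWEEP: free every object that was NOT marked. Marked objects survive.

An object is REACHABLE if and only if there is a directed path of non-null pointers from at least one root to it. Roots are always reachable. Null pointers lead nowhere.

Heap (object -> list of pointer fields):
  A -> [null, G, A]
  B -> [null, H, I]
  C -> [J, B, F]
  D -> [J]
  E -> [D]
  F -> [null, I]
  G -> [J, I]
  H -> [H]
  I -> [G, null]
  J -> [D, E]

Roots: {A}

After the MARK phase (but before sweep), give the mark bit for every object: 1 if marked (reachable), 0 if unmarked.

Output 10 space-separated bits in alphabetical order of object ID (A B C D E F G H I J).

Roots: A
Mark A: refs=null G A, marked=A
Mark G: refs=J I, marked=A G
Mark J: refs=D E, marked=A G J
Mark I: refs=G null, marked=A G I J
Mark D: refs=J, marked=A D G I J
Mark E: refs=D, marked=A D E G I J
Unmarked (collected): B C F H

Answer: 1 0 0 1 1 0 1 0 1 1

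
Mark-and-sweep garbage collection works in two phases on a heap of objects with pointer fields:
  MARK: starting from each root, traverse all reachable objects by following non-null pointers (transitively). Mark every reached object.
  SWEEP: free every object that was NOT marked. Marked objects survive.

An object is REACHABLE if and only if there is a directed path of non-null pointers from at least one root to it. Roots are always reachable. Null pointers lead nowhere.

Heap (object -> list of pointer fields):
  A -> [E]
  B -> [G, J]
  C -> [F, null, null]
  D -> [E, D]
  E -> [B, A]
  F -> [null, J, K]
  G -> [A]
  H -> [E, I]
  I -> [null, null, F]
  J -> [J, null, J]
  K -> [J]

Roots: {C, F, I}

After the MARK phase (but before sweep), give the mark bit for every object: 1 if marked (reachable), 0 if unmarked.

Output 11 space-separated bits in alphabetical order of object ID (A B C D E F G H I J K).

Roots: C F I
Mark C: refs=F null null, marked=C
Mark F: refs=null J K, marked=C F
Mark I: refs=null null F, marked=C F I
Mark J: refs=J null J, marked=C F I J
Mark K: refs=J, marked=C F I J K
Unmarked (collected): A B D E G H

Answer: 0 0 1 0 0 1 0 0 1 1 1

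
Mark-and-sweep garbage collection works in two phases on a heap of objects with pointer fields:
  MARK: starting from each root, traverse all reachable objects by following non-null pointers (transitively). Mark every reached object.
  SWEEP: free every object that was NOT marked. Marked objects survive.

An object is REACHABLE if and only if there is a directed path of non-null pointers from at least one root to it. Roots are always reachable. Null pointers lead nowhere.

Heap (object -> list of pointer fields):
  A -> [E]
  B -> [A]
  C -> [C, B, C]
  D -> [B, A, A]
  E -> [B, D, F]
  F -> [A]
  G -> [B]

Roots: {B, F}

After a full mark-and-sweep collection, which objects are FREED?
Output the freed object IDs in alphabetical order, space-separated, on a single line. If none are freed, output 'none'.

Roots: B F
Mark B: refs=A, marked=B
Mark F: refs=A, marked=B F
Mark A: refs=E, marked=A B F
Mark E: refs=B D F, marked=A B E F
Mark D: refs=B A A, marked=A B D E F
Unmarked (collected): C G

Answer: C G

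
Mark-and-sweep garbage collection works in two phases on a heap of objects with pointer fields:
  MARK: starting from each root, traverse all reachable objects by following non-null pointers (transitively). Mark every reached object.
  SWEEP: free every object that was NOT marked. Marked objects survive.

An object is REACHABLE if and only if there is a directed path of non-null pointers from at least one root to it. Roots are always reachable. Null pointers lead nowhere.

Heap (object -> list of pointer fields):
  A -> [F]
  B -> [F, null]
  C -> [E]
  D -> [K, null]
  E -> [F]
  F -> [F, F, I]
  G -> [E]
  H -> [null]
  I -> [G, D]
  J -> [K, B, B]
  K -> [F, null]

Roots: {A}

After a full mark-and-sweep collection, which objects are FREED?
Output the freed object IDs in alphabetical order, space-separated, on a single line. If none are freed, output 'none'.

Answer: B C H J

Derivation:
Roots: A
Mark A: refs=F, marked=A
Mark F: refs=F F I, marked=A F
Mark I: refs=G D, marked=A F I
Mark G: refs=E, marked=A F G I
Mark D: refs=K null, marked=A D F G I
Mark E: refs=F, marked=A D E F G I
Mark K: refs=F null, marked=A D E F G I K
Unmarked (collected): B C H J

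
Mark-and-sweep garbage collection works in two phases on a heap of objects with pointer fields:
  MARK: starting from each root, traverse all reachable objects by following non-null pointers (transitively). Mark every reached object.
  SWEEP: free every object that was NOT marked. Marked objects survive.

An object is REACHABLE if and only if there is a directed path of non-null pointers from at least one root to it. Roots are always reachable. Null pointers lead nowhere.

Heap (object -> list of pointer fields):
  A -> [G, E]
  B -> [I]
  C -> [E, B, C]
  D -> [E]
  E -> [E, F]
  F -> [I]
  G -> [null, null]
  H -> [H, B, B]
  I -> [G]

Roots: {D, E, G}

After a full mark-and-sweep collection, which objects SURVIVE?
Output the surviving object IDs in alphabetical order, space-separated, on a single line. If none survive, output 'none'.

Answer: D E F G I

Derivation:
Roots: D E G
Mark D: refs=E, marked=D
Mark E: refs=E F, marked=D E
Mark G: refs=null null, marked=D E G
Mark F: refs=I, marked=D E F G
Mark I: refs=G, marked=D E F G I
Unmarked (collected): A B C H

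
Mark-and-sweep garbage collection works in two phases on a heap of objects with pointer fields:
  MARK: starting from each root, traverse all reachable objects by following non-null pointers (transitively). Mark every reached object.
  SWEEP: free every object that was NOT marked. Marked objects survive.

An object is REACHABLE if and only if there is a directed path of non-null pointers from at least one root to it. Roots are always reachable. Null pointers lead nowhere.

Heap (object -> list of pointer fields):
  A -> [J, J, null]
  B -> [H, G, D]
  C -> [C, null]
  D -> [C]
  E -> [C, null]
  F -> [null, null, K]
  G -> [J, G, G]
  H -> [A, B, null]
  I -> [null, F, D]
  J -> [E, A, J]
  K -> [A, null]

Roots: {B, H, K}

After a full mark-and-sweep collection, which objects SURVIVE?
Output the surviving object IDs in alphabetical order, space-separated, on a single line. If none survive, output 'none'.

Roots: B H K
Mark B: refs=H G D, marked=B
Mark H: refs=A B null, marked=B H
Mark K: refs=A null, marked=B H K
Mark G: refs=J G G, marked=B G H K
Mark D: refs=C, marked=B D G H K
Mark A: refs=J J null, marked=A B D G H K
Mark J: refs=E A J, marked=A B D G H J K
Mark C: refs=C null, marked=A B C D G H J K
Mark E: refs=C null, marked=A B C D E G H J K
Unmarked (collected): F I

Answer: A B C D E G H J K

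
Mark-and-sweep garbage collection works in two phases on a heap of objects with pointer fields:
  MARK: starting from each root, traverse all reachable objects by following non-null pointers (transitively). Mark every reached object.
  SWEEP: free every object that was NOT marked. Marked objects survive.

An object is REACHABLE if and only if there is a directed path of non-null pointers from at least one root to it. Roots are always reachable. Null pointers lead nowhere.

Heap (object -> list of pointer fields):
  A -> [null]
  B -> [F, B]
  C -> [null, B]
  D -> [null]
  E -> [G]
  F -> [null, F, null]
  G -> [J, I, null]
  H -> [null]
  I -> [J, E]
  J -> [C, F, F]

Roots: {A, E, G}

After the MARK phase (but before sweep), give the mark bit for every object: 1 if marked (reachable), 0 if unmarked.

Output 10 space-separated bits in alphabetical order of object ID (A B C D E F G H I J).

Answer: 1 1 1 0 1 1 1 0 1 1

Derivation:
Roots: A E G
Mark A: refs=null, marked=A
Mark E: refs=G, marked=A E
Mark G: refs=J I null, marked=A E G
Mark J: refs=C F F, marked=A E G J
Mark I: refs=J E, marked=A E G I J
Mark C: refs=null B, marked=A C E G I J
Mark F: refs=null F null, marked=A C E F G I J
Mark B: refs=F B, marked=A B C E F G I J
Unmarked (collected): D H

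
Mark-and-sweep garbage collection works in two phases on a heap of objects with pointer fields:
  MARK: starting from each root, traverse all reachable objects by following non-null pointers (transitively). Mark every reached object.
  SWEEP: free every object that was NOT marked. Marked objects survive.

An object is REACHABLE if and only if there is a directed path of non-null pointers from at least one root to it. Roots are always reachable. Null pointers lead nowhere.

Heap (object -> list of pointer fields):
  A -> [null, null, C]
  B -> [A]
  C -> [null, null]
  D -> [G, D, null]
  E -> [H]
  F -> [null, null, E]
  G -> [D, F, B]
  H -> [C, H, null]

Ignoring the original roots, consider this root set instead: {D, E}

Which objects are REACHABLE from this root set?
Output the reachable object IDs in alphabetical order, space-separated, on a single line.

Answer: A B C D E F G H

Derivation:
Roots: D E
Mark D: refs=G D null, marked=D
Mark E: refs=H, marked=D E
Mark G: refs=D F B, marked=D E G
Mark H: refs=C H null, marked=D E G H
Mark F: refs=null null E, marked=D E F G H
Mark B: refs=A, marked=B D E F G H
Mark C: refs=null null, marked=B C D E F G H
Mark A: refs=null null C, marked=A B C D E F G H
Unmarked (collected): (none)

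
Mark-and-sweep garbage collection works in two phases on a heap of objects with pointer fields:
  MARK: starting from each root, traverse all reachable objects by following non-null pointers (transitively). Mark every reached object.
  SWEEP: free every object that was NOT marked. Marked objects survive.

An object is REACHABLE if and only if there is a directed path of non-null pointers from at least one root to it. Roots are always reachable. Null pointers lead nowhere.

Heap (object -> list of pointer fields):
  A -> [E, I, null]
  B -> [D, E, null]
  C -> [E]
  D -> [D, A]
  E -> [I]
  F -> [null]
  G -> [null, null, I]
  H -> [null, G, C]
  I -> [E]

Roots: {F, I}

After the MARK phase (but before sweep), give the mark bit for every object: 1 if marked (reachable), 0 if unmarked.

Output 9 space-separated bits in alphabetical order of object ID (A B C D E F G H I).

Roots: F I
Mark F: refs=null, marked=F
Mark I: refs=E, marked=F I
Mark E: refs=I, marked=E F I
Unmarked (collected): A B C D G H

Answer: 0 0 0 0 1 1 0 0 1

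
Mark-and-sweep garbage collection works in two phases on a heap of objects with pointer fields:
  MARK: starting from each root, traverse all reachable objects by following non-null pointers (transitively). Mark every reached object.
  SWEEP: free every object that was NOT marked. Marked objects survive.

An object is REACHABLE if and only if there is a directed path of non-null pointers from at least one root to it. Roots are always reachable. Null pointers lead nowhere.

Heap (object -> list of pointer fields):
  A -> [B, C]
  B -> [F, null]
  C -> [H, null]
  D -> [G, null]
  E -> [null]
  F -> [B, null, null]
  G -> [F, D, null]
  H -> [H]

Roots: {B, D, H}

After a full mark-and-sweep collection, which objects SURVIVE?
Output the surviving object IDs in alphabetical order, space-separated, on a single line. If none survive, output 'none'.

Answer: B D F G H

Derivation:
Roots: B D H
Mark B: refs=F null, marked=B
Mark D: refs=G null, marked=B D
Mark H: refs=H, marked=B D H
Mark F: refs=B null null, marked=B D F H
Mark G: refs=F D null, marked=B D F G H
Unmarked (collected): A C E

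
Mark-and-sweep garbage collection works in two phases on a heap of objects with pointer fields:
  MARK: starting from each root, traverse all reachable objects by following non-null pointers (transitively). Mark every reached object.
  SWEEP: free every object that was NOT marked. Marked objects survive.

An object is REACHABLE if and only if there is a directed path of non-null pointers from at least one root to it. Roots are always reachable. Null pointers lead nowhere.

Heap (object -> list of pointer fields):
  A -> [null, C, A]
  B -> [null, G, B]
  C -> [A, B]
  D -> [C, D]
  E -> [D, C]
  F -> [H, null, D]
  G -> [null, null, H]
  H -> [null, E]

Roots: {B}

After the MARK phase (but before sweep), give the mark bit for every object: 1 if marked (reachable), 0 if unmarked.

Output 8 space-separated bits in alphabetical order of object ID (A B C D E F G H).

Roots: B
Mark B: refs=null G B, marked=B
Mark G: refs=null null H, marked=B G
Mark H: refs=null E, marked=B G H
Mark E: refs=D C, marked=B E G H
Mark D: refs=C D, marked=B D E G H
Mark C: refs=A B, marked=B C D E G H
Mark A: refs=null C A, marked=A B C D E G H
Unmarked (collected): F

Answer: 1 1 1 1 1 0 1 1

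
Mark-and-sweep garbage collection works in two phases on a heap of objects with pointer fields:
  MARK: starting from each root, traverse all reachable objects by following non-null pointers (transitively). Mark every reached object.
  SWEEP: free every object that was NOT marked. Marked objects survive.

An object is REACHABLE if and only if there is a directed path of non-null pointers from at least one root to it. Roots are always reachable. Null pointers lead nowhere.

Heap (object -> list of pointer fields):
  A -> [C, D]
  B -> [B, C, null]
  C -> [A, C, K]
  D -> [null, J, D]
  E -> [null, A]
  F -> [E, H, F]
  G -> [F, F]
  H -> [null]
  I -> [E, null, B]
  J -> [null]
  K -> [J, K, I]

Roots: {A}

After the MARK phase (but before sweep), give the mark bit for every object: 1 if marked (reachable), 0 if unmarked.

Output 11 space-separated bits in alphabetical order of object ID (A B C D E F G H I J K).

Answer: 1 1 1 1 1 0 0 0 1 1 1

Derivation:
Roots: A
Mark A: refs=C D, marked=A
Mark C: refs=A C K, marked=A C
Mark D: refs=null J D, marked=A C D
Mark K: refs=J K I, marked=A C D K
Mark J: refs=null, marked=A C D J K
Mark I: refs=E null B, marked=A C D I J K
Mark E: refs=null A, marked=A C D E I J K
Mark B: refs=B C null, marked=A B C D E I J K
Unmarked (collected): F G H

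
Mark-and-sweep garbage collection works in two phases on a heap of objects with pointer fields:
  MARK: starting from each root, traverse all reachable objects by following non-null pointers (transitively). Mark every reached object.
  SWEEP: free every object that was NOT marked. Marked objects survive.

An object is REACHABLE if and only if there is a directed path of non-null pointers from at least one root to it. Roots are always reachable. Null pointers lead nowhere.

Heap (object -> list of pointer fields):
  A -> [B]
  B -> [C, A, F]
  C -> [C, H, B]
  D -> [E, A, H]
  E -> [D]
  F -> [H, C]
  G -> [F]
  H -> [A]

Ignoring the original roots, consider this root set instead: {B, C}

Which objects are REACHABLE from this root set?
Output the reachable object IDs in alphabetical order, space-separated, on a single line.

Roots: B C
Mark B: refs=C A F, marked=B
Mark C: refs=C H B, marked=B C
Mark A: refs=B, marked=A B C
Mark F: refs=H C, marked=A B C F
Mark H: refs=A, marked=A B C F H
Unmarked (collected): D E G

Answer: A B C F H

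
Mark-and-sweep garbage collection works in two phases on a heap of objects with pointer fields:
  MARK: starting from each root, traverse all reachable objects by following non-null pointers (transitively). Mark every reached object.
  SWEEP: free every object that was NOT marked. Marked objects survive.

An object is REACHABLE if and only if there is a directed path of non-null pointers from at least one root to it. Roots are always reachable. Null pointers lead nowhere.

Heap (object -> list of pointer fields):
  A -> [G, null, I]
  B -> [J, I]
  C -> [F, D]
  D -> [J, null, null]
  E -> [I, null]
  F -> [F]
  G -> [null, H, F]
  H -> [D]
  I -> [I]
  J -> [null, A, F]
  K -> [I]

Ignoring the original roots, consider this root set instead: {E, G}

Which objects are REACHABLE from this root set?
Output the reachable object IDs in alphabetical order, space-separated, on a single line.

Answer: A D E F G H I J

Derivation:
Roots: E G
Mark E: refs=I null, marked=E
Mark G: refs=null H F, marked=E G
Mark I: refs=I, marked=E G I
Mark H: refs=D, marked=E G H I
Mark F: refs=F, marked=E F G H I
Mark D: refs=J null null, marked=D E F G H I
Mark J: refs=null A F, marked=D E F G H I J
Mark A: refs=G null I, marked=A D E F G H I J
Unmarked (collected): B C K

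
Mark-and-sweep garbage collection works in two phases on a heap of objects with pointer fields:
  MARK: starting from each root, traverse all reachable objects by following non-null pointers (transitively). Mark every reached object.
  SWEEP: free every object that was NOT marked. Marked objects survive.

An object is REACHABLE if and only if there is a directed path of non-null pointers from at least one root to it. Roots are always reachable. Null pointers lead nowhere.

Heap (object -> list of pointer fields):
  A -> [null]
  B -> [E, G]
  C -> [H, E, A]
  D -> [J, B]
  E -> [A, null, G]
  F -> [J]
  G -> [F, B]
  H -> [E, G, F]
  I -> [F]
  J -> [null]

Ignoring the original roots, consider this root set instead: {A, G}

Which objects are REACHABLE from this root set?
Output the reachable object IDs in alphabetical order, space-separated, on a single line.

Roots: A G
Mark A: refs=null, marked=A
Mark G: refs=F B, marked=A G
Mark F: refs=J, marked=A F G
Mark B: refs=E G, marked=A B F G
Mark J: refs=null, marked=A B F G J
Mark E: refs=A null G, marked=A B E F G J
Unmarked (collected): C D H I

Answer: A B E F G J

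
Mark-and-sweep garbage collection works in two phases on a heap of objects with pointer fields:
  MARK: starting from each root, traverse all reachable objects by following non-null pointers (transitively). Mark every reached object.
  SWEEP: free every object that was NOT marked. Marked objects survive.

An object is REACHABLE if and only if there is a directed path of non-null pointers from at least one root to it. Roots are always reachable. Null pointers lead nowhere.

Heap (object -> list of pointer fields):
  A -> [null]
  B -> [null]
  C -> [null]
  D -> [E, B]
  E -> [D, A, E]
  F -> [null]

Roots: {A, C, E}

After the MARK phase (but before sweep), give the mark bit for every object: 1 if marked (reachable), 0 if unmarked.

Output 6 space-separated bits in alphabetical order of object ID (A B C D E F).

Answer: 1 1 1 1 1 0

Derivation:
Roots: A C E
Mark A: refs=null, marked=A
Mark C: refs=null, marked=A C
Mark E: refs=D A E, marked=A C E
Mark D: refs=E B, marked=A C D E
Mark B: refs=null, marked=A B C D E
Unmarked (collected): F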